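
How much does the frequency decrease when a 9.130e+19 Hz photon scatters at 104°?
4.369e+19 Hz (decrease)

Convert frequency to wavelength (c = 299792458 m/s):
λ₀ = c/f₀ = 299792458/9.130e+19 = 3.2835976e-12 m = 3.2836 pm

Calculate Compton shift:
Δλ = λ_C(1 - cos(104°)) = 3.0133 pm

Final wavelength:
λ' = λ₀ + Δλ = 3.2836 + 3.0133 = 6.2969 pm

Final frequency:
f' = c/λ' = 299792458/6.2968854e-12 = 4.7609642e+19 Hz

Frequency shift (decrease):
Δf = f₀ - f' = 9.130e+19 - 4.7609642e+19 = 4.369e+19 Hz

(Intermediate values are shown rounded; full precision is carried through to the final answer.)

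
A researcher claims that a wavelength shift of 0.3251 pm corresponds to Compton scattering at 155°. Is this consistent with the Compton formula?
No, inconsistent

Calculate the expected shift for θ = 155°:

Δλ_expected = λ_C(1 - cos(155°))
Δλ_expected = 2.4263 × (1 - cos(155°))
Δλ_expected = 2.4263 × 1.9063
Δλ_expected = 4.6253 pm

Given shift: 0.3251 pm
Expected shift: 4.6253 pm
Difference: 4.3002 pm

The values do not match. The given shift corresponds to θ ≈ 30.0°, not 155°.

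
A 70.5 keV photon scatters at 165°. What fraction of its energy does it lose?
0.2134 (or 21.34%)

Calculate initial and final photon energies:

Initial: E₀ = 70.5 keV → λ₀ = 17.5864 pm
Compton shift: Δλ = 4.7699 pm
Final wavelength: λ' = 22.3564 pm
Final energy: E' = 55.4581 keV

Fractional energy loss:
(E₀ - E')/E₀ = (70.5000 - 55.4581)/70.5000
= 15.0419/70.5000
= 0.2134
= 21.34%

(Intermediate values are shown rounded; full precision is carried through to the final answer.)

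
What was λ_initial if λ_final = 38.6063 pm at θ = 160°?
33.9000 pm

From λ' = λ + Δλ, we have λ = λ' - Δλ

First calculate the Compton shift:
Δλ = λ_C(1 - cos θ)
Δλ = 2.4263 × (1 - cos(160°))
Δλ = 2.4263 × 1.9397
Δλ = 4.7063 pm

Initial wavelength:
λ = λ' - Δλ
λ = 38.6063 - 4.7063
λ = 33.9000 pm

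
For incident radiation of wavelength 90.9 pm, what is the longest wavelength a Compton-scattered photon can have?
95.7526 pm (at θ = 180°)

The Compton shift is Δλ = λ_C(1 − cos θ).

Since cos θ ranges from −1 to 1, the factor (1 − cos θ) ranges from 0 to 2; the maximum shift occurs at θ = 180° (backscattering):
Δλ_max = 2λ_C = 2 × 2.4263 pm = 4.8526 pm

Maximum scattered wavelength:
λ'_max = λ₀ + Δλ_max = 90.9 + 4.8526 = 95.7526 pm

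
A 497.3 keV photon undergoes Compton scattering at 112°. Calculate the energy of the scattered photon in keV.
212.7254 keV

First convert energy to wavelength:
λ = hc/E, with hc ≈ 1239.842 keV·pm (i.e. 1239.842 eV·nm)

For E = 497.3 keV = 497300 eV:
λ = 1239.842 keV·pm / 497.3 keV
λ = 2.4931 pm

Calculate the Compton shift:
Δλ = λ_C(1 - cos(112°)) = 2.4263 × 1.3746
Δλ = 3.3352 pm

Final wavelength:
λ' = 2.4931 + 3.3352 = 5.8284 pm

Final energy:
E' = hc/λ' = 1239.842 / 5.8284 = 212.7254 keV

(Intermediate values are shown rounded; full precision is carried through to the final answer.)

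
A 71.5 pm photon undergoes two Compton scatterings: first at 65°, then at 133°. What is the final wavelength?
76.9820 pm

Apply Compton shift twice:

First scattering at θ₁ = 65°:
Δλ₁ = λ_C(1 - cos(65°))
Δλ₁ = 2.4263 × 0.5774
Δλ₁ = 1.4009 pm

After first scattering:
λ₁ = 71.5 + 1.4009 = 72.9009 pm

Second scattering at θ₂ = 133°:
Δλ₂ = λ_C(1 - cos(133°))
Δλ₂ = 2.4263 × 1.6820
Δλ₂ = 4.0810 pm

Final wavelength:
λ₂ = 72.9009 + 4.0810 = 76.9820 pm

Total shift: Δλ_total = 1.4009 + 4.0810 = 5.4820 pm

(Intermediate values are shown rounded; full precision is carried through to the final answer.)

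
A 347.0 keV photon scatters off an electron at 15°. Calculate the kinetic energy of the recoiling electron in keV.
7.8475 keV

By energy conservation: K_e = E_initial - E_final

First find the scattered photon energy:
Initial wavelength: λ = hc/E = 3.5730 pm
Compton shift: Δλ = λ_C(1 - cos(15°)) = 0.0827 pm
Final wavelength: λ' = 3.5730 + 0.0827 = 3.6557 pm
Final photon energy: E' = hc/λ' = 339.1525 keV

Electron kinetic energy:
K_e = E - E' = 347.0000 - 339.1525 = 7.8475 keV

(Intermediate values are shown rounded; full precision is carried through to the final answer.)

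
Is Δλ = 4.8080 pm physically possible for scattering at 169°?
Yes, consistent

Calculate the expected shift for θ = 169°:

Δλ_expected = λ_C(1 - cos(169°))
Δλ_expected = 2.4263 × (1 - cos(169°))
Δλ_expected = 2.4263 × 1.9816
Δλ_expected = 4.8080 pm

Given shift: 4.8080 pm
Expected shift: 4.8080 pm
Difference: 0.0000 pm

The values match. This is consistent with Compton scattering at the stated angle.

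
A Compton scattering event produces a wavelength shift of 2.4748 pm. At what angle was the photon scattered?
91.15°

From the Compton formula Δλ = λ_C(1 - cos θ), we can solve for θ:

cos θ = 1 - Δλ/λ_C

Given:
- Δλ = 2.4748 pm
- λ_C = h/(m_e·c) ≈ 2.42631024 pm

cos θ = 1 - 2.4748/2.42631024
cos θ = 1 - 1.019985
cos θ = -0.019985

θ = arccos(-0.019985)
θ = 91.15°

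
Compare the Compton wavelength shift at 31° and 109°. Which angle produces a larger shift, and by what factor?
109° produces the larger shift by a factor of 9.281

Calculate both shifts using Δλ = λ_C(1 - cos θ):

For θ₁ = 31°:
Δλ₁ = 2.4263 × (1 - cos(31°))
Δλ₁ = 2.4263 × 0.1428
Δλ₁ = 0.3466 pm

For θ₂ = 109°:
Δλ₂ = 2.4263 × (1 - cos(109°))
Δλ₂ = 2.4263 × 1.3256
Δλ₂ = 3.2162 pm

The 109° angle produces the larger shift.
Ratio: 3.2162/0.3466 = 9.281

(Intermediate values are shown rounded; full precision is carried through to the final answer.)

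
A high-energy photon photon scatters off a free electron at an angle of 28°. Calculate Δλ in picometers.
0.2840 pm

Using the Compton scattering formula:
Δλ = λ_C(1 - cos θ)

where λ_C = h/(m_e·c) ≈ 2.4263 pm is the Compton wavelength of an electron.

For θ = 28°:
cos(28°) = 0.8829
1 - cos(28°) = 0.1171

Δλ = 2.4263 × 0.1171
Δλ = 0.2840 pm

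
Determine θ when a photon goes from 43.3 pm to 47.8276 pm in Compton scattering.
150.00°

First find the wavelength shift:
Δλ = λ' - λ = 47.8276 - 43.3 = 4.5276 pm

Using Δλ = λ_C(1 - cos θ), with λ_C = h/(m_e·c) ≈ 2.42631024 pm:
cos θ = 1 - Δλ/λ_C
cos θ = 1 - 4.5276/2.42631024
cos θ = -0.866043

θ = arccos(-0.866043)
θ = 150.00°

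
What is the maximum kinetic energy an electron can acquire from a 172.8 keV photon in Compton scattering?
69.7172 keV

Maximum energy transfer occurs at θ = 180° (backscattering).

Initial photon: E₀ = 172.8 keV → λ₀ = 7.1750 pm

Maximum Compton shift (at 180°):
Δλ_max = 2λ_C = 2 × 2.4263 = 4.8526 pm

Final wavelength:
λ' = 7.1750 + 4.8526 = 12.0276 pm

Minimum photon energy (maximum energy to electron):
E'_min = hc/λ' = 103.0828 keV

Maximum electron kinetic energy:
K_max = E₀ - E'_min = 172.8000 - 103.0828 = 69.7172 keV

(Intermediate values are shown rounded; full precision is carried through to the final answer.)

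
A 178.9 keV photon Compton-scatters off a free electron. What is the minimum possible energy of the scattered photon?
105.2231 keV (at θ = 180°)

The scattered photon has minimum energy when its wavelength is maximum, i.e., when the Compton shift Δλ = λ_C(1 − cos θ) is maximum. This occurs at θ = 180° (backscattering), giving Δλ_max = 2λ_C = 4.8526 pm.

Initial wavelength: λ₀ = hc/E₀ = 6.9304 pm
Maximum final wavelength: λ'_max = λ₀ + 2λ_C = 6.9304 + 4.8526 = 11.7830 pm
Minimum final energy: E'_min = hc/λ'_max = 105.2231 keV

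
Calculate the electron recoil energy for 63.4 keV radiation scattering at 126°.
10.4341 keV

By energy conservation: K_e = E_initial - E_final

First find the scattered photon energy:
Initial wavelength: λ = hc/E = 19.5559 pm
Compton shift: Δλ = λ_C(1 - cos(126°)) = 3.8525 pm
Final wavelength: λ' = 19.5559 + 3.8525 = 23.4083 pm
Final photon energy: E' = hc/λ' = 52.9659 keV

Electron kinetic energy:
K_e = E - E' = 63.4000 - 52.9659 = 10.4341 keV

(Intermediate values are shown rounded; full precision is carried through to the final answer.)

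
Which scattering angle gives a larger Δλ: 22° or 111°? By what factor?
111° produces the larger shift by a factor of 18.655

Calculate both shifts using Δλ = λ_C(1 - cos θ):

For θ₁ = 22°:
Δλ₁ = 2.4263 × (1 - cos(22°))
Δλ₁ = 2.4263 × 0.0728
Δλ₁ = 0.1767 pm

For θ₂ = 111°:
Δλ₂ = 2.4263 × (1 - cos(111°))
Δλ₂ = 2.4263 × 1.3584
Δλ₂ = 3.2958 pm

The 111° angle produces the larger shift.
Ratio: 3.2958/0.1767 = 18.655

(Intermediate values are shown rounded; full precision is carried through to the final answer.)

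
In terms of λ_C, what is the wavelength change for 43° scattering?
0.2686 λ_C

The Compton shift formula is:
Δλ = λ_C(1 - cos θ)

Dividing both sides by λ_C:
Δλ/λ_C = 1 - cos θ

For θ = 43°:
Δλ/λ_C = 1 - cos(43°)
Δλ/λ_C = 1 - 0.7314
Δλ/λ_C = 0.2686

This means the shift is 0.2686 × λ_C = 0.6518 pm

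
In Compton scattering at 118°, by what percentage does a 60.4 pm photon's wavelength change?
5.9030%

Calculate the Compton shift:
Δλ = λ_C(1 - cos(118°))
Δλ = 2.4263 × (1 - cos(118°))
Δλ = 2.4263 × 1.4695
Δλ = 3.5654 pm

Percentage change:
(Δλ/λ₀) × 100 = (3.5654/60.4) × 100
= 5.9030%

(Intermediate values are shown rounded; full precision is carried through to the final answer.)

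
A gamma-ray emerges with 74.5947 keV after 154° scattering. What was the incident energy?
103.1999 keV

Convert final energy to wavelength (hc ≈ 1239.842 keV·pm):
λ' = hc/E' = 1239.842 / 74.5947 = 16.6210 pm

Calculate the Compton shift:
Δλ = λ_C(1 - cos(154°))
Δλ = 2.4263 × (1 - cos(154°))
Δλ = 4.6071 pm

Initial wavelength:
λ = λ' - Δλ = 16.6210 - 4.6071 = 12.0140 pm

Initial energy:
E = hc/λ = 1239.842 / 12.0140 = 103.1999 keV

(Intermediate values are shown rounded; full precision is carried through to the final answer.)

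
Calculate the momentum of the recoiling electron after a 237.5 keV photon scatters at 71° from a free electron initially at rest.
1.3214e-22 kg·m/s

The electron is initially at rest, so by conservation of momentum:
p⃗_e = p⃗₀ − p⃗'  (incident photon momentum minus scattered photon momentum)

Photon momentum magnitudes (p = h/λ = E/c):
λ₀ = hc/E₀ = 5.2204 pm → p₀ = h/λ₀ = 1.2693e-22 kg·m/s
Δλ = λ_C(1 − cos 71°) = 1.6364 pm
λ' = 6.8568 pm → p' = h/λ' = 9.6635e-23 kg·m/s

The scattered photon makes angle θ = 71° with the incident direction, so by the law of cosines:
|p⃗_e|² = p₀² + p'² − 2p₀p'cos θ
|p⃗_e|² = (1.2693e-22)² + (9.6635e-23)² − 2·1.2693e-22·9.6635e-23·cos(71°)
|p⃗_e| = 1.3214e-22 kg·m/s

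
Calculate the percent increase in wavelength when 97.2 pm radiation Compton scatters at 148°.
4.6131%

Calculate the Compton shift:
Δλ = λ_C(1 - cos(148°))
Δλ = 2.4263 × (1 - cos(148°))
Δλ = 2.4263 × 1.8480
Δλ = 4.4839 pm

Percentage change:
(Δλ/λ₀) × 100 = (4.4839/97.2) × 100
= 4.6131%

(Intermediate values are shown rounded; full precision is carried through to the final answer.)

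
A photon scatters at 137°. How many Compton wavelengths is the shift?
1.7314 λ_C

The Compton shift formula is:
Δλ = λ_C(1 - cos θ)

Dividing both sides by λ_C:
Δλ/λ_C = 1 - cos θ

For θ = 137°:
Δλ/λ_C = 1 - cos(137°)
Δλ/λ_C = 1 - -0.7314
Δλ/λ_C = 1.7314

This means the shift is 1.7314 × λ_C = 4.2008 pm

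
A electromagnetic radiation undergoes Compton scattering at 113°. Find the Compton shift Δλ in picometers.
3.3743 pm

Using the Compton scattering formula:
Δλ = λ_C(1 - cos θ)

where λ_C = h/(m_e·c) ≈ 2.4263 pm is the Compton wavelength of an electron.

For θ = 113°:
cos(113°) = -0.3907
1 - cos(113°) = 1.3907

Δλ = 2.4263 × 1.3907
Δλ = 3.3743 pm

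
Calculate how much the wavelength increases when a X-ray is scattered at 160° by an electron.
4.7063 pm

Using the Compton scattering formula:
Δλ = λ_C(1 - cos θ)

where λ_C = h/(m_e·c) ≈ 2.4263 pm is the Compton wavelength of an electron.

For θ = 160°:
cos(160°) = -0.9397
1 - cos(160°) = 1.9397

Δλ = 2.4263 × 1.9397
Δλ = 4.7063 pm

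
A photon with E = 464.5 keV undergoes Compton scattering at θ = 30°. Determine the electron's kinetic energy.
50.4272 keV

By energy conservation: K_e = E_initial - E_final

First find the scattered photon energy:
Initial wavelength: λ = hc/E = 2.6692 pm
Compton shift: Δλ = λ_C(1 - cos(30°)) = 0.3251 pm
Final wavelength: λ' = 2.6692 + 0.3251 = 2.9943 pm
Final photon energy: E' = hc/λ' = 414.0728 keV

Electron kinetic energy:
K_e = E - E' = 464.5000 - 414.0728 = 50.4272 keV

(Intermediate values are shown rounded; full precision is carried through to the final answer.)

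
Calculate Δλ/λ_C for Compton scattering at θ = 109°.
1.3256 λ_C

The Compton shift formula is:
Δλ = λ_C(1 - cos θ)

Dividing both sides by λ_C:
Δλ/λ_C = 1 - cos θ

For θ = 109°:
Δλ/λ_C = 1 - cos(109°)
Δλ/λ_C = 1 - -0.3256
Δλ/λ_C = 1.3256

This means the shift is 1.3256 × λ_C = 3.2162 pm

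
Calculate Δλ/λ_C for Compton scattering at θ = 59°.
0.4850 λ_C

The Compton shift formula is:
Δλ = λ_C(1 - cos θ)

Dividing both sides by λ_C:
Δλ/λ_C = 1 - cos θ

For θ = 59°:
Δλ/λ_C = 1 - cos(59°)
Δλ/λ_C = 1 - 0.5150
Δλ/λ_C = 0.4850

This means the shift is 0.4850 × λ_C = 1.1767 pm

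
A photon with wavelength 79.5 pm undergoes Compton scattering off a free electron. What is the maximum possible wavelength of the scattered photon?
84.3526 pm (at θ = 180°)

The Compton shift is Δλ = λ_C(1 − cos θ).

Since cos θ ranges from −1 to 1, the factor (1 − cos θ) ranges from 0 to 2; the maximum shift occurs at θ = 180° (backscattering):
Δλ_max = 2λ_C = 2 × 2.4263 pm = 4.8526 pm

Maximum scattered wavelength:
λ'_max = λ₀ + Δλ_max = 79.5 + 4.8526 = 84.3526 pm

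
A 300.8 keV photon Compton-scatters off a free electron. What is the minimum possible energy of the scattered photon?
138.1526 keV (at θ = 180°)

The scattered photon has minimum energy when its wavelength is maximum, i.e., when the Compton shift Δλ = λ_C(1 − cos θ) is maximum. This occurs at θ = 180° (backscattering), giving Δλ_max = 2λ_C = 4.8526 pm.

Initial wavelength: λ₀ = hc/E₀ = 4.1218 pm
Maximum final wavelength: λ'_max = λ₀ + 2λ_C = 4.1218 + 4.8526 = 8.9744 pm
Minimum final energy: E'_min = hc/λ'_max = 138.1526 keV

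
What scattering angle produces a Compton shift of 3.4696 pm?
115.47°

From the Compton formula Δλ = λ_C(1 - cos θ), we can solve for θ:

cos θ = 1 - Δλ/λ_C

Given:
- Δλ = 3.4696 pm
- λ_C = h/(m_e·c) ≈ 2.42631024 pm

cos θ = 1 - 3.4696/2.42631024
cos θ = 1 - 1.429990
cos θ = -0.429990

θ = arccos(-0.429990)
θ = 115.47°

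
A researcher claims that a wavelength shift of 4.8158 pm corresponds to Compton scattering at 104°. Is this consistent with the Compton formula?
No, inconsistent

Calculate the expected shift for θ = 104°:

Δλ_expected = λ_C(1 - cos(104°))
Δλ_expected = 2.4263 × (1 - cos(104°))
Δλ_expected = 2.4263 × 1.2419
Δλ_expected = 3.0133 pm

Given shift: 4.8158 pm
Expected shift: 3.0133 pm
Difference: 1.8025 pm

The values do not match. The given shift corresponds to θ ≈ 170.0°, not 104°.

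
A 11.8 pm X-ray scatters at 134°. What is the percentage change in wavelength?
34.8455%

Calculate the Compton shift:
Δλ = λ_C(1 - cos(134°))
Δλ = 2.4263 × (1 - cos(134°))
Δλ = 2.4263 × 1.6947
Δλ = 4.1118 pm

Percentage change:
(Δλ/λ₀) × 100 = (4.1118/11.8) × 100
= 34.8455%

(Intermediate values are shown rounded; full precision is carried through to the final answer.)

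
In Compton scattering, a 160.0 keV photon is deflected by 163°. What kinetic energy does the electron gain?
60.7778 keV

By energy conservation: K_e = E_initial - E_final

First find the scattered photon energy:
Initial wavelength: λ = hc/E = 7.7490 pm
Compton shift: Δλ = λ_C(1 - cos(163°)) = 4.7466 pm
Final wavelength: λ' = 7.7490 + 4.7466 = 12.4956 pm
Final photon energy: E' = hc/λ' = 99.2222 keV

Electron kinetic energy:
K_e = E - E' = 160.0000 - 99.2222 = 60.7778 keV

(Intermediate values are shown rounded; full precision is carried through to the final answer.)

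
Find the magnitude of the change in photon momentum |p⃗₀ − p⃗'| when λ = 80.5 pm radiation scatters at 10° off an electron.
1.4345e-24 kg·m/s

Photon momentum magnitude is p = h/λ.

Initial momentum:
p₀ = h/λ = 6.6261e-34/8.0500e-11 = 8.2311e-24 kg·m/s

After scattering:
λ' = λ + Δλ = 80.5 + 0.0369 = 80.5369 pm
p' = h/λ' = 6.6261e-34/8.0537e-11 = 8.2274e-24 kg·m/s

Momentum is a vector; the scattered photon's direction makes angle θ = 10° with the incident direction. The magnitude of the vector change Δp⃗ = p⃗₀ − p⃗' is found from the law of cosines:
|Δp⃗|² = p₀² + p'² − 2p₀p'cos θ
|Δp⃗|² = (8.2311e-24)² + (8.2274e-24)² − 2·8.2311e-24·8.2274e-24·cos(10°)
|Δp⃗| = 1.4345e-24 kg·m/s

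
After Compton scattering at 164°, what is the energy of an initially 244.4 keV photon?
126.1074 keV

First convert energy to wavelength:
λ = hc/E, with hc ≈ 1239.842 keV·pm (i.e. 1239.842 eV·nm)

For E = 244.4 keV = 244400 eV:
λ = 1239.842 keV·pm / 244.4 keV
λ = 5.0730 pm

Calculate the Compton shift:
Δλ = λ_C(1 - cos(164°)) = 2.4263 × 1.9613
Δλ = 4.7586 pm

Final wavelength:
λ' = 5.0730 + 4.7586 = 9.8316 pm

Final energy:
E' = hc/λ' = 1239.842 / 9.8316 = 126.1074 keV

(Intermediate values are shown rounded; full precision is carried through to the final answer.)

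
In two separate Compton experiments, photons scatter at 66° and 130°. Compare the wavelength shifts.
130° produces the larger shift by a factor of 2.769

Calculate both shifts using Δλ = λ_C(1 - cos θ):

For θ₁ = 66°:
Δλ₁ = 2.4263 × (1 - cos(66°))
Δλ₁ = 2.4263 × 0.5933
Δλ₁ = 1.4394 pm

For θ₂ = 130°:
Δλ₂ = 2.4263 × (1 - cos(130°))
Δλ₂ = 2.4263 × 1.6428
Δλ₂ = 3.9859 pm

The 130° angle produces the larger shift.
Ratio: 3.9859/1.4394 = 2.769

(Intermediate values are shown rounded; full precision is carried through to the final answer.)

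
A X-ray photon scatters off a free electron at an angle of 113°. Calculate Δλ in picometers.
3.3743 pm

Using the Compton scattering formula:
Δλ = λ_C(1 - cos θ)

where λ_C = h/(m_e·c) ≈ 2.4263 pm is the Compton wavelength of an electron.

For θ = 113°:
cos(113°) = -0.3907
1 - cos(113°) = 1.3907

Δλ = 2.4263 × 1.3907
Δλ = 3.3743 pm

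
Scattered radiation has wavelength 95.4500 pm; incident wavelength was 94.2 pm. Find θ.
61.00°

First find the wavelength shift:
Δλ = λ' - λ = 95.4500 - 94.2 = 1.2500 pm

Using Δλ = λ_C(1 - cos θ), with λ_C = h/(m_e·c) ≈ 2.42631024 pm:
cos θ = 1 - Δλ/λ_C
cos θ = 1 - 1.2500/2.42631024
cos θ = 0.484814

θ = arccos(0.484814)
θ = 61.00°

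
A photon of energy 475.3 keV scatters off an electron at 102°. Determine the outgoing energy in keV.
223.8259 keV

First convert energy to wavelength:
λ = hc/E, with hc ≈ 1239.842 keV·pm (i.e. 1239.842 eV·nm)

For E = 475.3 keV = 475300 eV:
λ = 1239.842 keV·pm / 475.3 keV
λ = 2.6085 pm

Calculate the Compton shift:
Δλ = λ_C(1 - cos(102°)) = 2.4263 × 1.2079
Δλ = 2.9308 pm

Final wavelength:
λ' = 2.6085 + 2.9308 = 5.5393 pm

Final energy:
E' = hc/λ' = 1239.842 / 5.5393 = 223.8259 keV

(Intermediate values are shown rounded; full precision is carried through to the final answer.)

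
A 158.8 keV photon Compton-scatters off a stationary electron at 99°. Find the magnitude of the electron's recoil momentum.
1.1295e-22 kg·m/s

The electron is initially at rest, so by conservation of momentum:
p⃗_e = p⃗₀ − p⃗'  (incident photon momentum minus scattered photon momentum)

Photon momentum magnitudes (p = h/λ = E/c):
λ₀ = hc/E₀ = 7.8076 pm → p₀ = h/λ₀ = 8.4867e-23 kg·m/s
Δλ = λ_C(1 − cos 99°) = 2.8059 pm
λ' = 10.6134 pm → p' = h/λ' = 6.2431e-23 kg·m/s

The scattered photon makes angle θ = 99° with the incident direction, so by the law of cosines:
|p⃗_e|² = p₀² + p'² − 2p₀p'cos θ
|p⃗_e|² = (8.4867e-23)² + (6.2431e-23)² − 2·8.4867e-23·6.2431e-23·cos(99°)
|p⃗_e| = 1.1295e-22 kg·m/s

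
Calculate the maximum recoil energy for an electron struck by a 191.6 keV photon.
82.1083 keV

Maximum energy transfer occurs at θ = 180° (backscattering).

Initial photon: E₀ = 191.6 keV → λ₀ = 6.4710 pm

Maximum Compton shift (at 180°):
Δλ_max = 2λ_C = 2 × 2.4263 = 4.8526 pm

Final wavelength:
λ' = 6.4710 + 4.8526 = 11.3236 pm

Minimum photon energy (maximum energy to electron):
E'_min = hc/λ' = 109.4917 keV

Maximum electron kinetic energy:
K_max = E₀ - E'_min = 191.6000 - 109.4917 = 82.1083 keV

(Intermediate values are shown rounded; full precision is carried through to the final answer.)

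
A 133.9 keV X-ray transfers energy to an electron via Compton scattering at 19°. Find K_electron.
1.8847 keV

By energy conservation: K_e = E_initial - E_final

First find the scattered photon energy:
Initial wavelength: λ = hc/E = 9.2595 pm
Compton shift: Δλ = λ_C(1 - cos(19°)) = 0.1322 pm
Final wavelength: λ' = 9.2595 + 0.1322 = 9.3917 pm
Final photon energy: E' = hc/λ' = 132.0153 keV

Electron kinetic energy:
K_e = E - E' = 133.9000 - 132.0153 = 1.8847 keV

(Intermediate values are shown rounded; full precision is carried through to the final answer.)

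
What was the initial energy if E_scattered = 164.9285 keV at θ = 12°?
166.1000 keV

Convert final energy to wavelength (hc ≈ 1239.842 keV·pm):
λ' = hc/E' = 1239.842 / 164.9285 = 7.5175 pm

Calculate the Compton shift:
Δλ = λ_C(1 - cos(12°))
Δλ = 2.4263 × (1 - cos(12°))
Δλ = 0.0530 pm

Initial wavelength:
λ = λ' - Δλ = 7.5175 - 0.0530 = 7.4644 pm

Initial energy:
E = hc/λ = 1239.842 / 7.4644 = 166.1000 keV

(Intermediate values are shown rounded; full precision is carried through to the final answer.)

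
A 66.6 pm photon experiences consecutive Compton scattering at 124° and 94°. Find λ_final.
72.9786 pm

Apply Compton shift twice:

First scattering at θ₁ = 124°:
Δλ₁ = λ_C(1 - cos(124°))
Δλ₁ = 2.4263 × 1.5592
Δλ₁ = 3.7831 pm

After first scattering:
λ₁ = 66.6 + 3.7831 = 70.3831 pm

Second scattering at θ₂ = 94°:
Δλ₂ = λ_C(1 - cos(94°))
Δλ₂ = 2.4263 × 1.0698
Δλ₂ = 2.5956 pm

Final wavelength:
λ₂ = 70.3831 + 2.5956 = 72.9786 pm

Total shift: Δλ_total = 3.7831 + 2.5956 = 6.3786 pm

(Intermediate values are shown rounded; full precision is carried through to the final answer.)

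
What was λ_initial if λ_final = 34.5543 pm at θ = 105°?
31.5000 pm

From λ' = λ + Δλ, we have λ = λ' - Δλ

First calculate the Compton shift:
Δλ = λ_C(1 - cos θ)
Δλ = 2.4263 × (1 - cos(105°))
Δλ = 2.4263 × 1.2588
Δλ = 3.0543 pm

Initial wavelength:
λ = λ' - Δλ
λ = 34.5543 - 3.0543
λ = 31.5000 pm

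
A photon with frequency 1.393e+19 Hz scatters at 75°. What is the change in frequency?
1.074e+18 Hz (decrease)

Convert frequency to wavelength (c = 299792458 m/s):
λ₀ = c/f₀ = 299792458/1.393e+19 = 2.1521354e-11 m = 21.5214 pm

Calculate Compton shift:
Δλ = λ_C(1 - cos(75°)) = 1.7983 pm

Final wavelength:
λ' = λ₀ + Δλ = 21.5214 + 1.7983 = 23.3197 pm

Final frequency:
f' = c/λ' = 299792458/2.3319689e-11 = 1.2855766e+19 Hz

Frequency shift (decrease):
Δf = f₀ - f' = 1.393e+19 - 1.2855766e+19 = 1.074e+18 Hz

(Intermediate values are shown rounded; full precision is carried through to the final answer.)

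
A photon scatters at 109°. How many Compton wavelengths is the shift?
1.3256 λ_C

The Compton shift formula is:
Δλ = λ_C(1 - cos θ)

Dividing both sides by λ_C:
Δλ/λ_C = 1 - cos θ

For θ = 109°:
Δλ/λ_C = 1 - cos(109°)
Δλ/λ_C = 1 - -0.3256
Δλ/λ_C = 1.3256

This means the shift is 1.3256 × λ_C = 3.2162 pm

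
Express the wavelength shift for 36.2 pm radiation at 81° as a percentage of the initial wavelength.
5.6540%

Calculate the Compton shift:
Δλ = λ_C(1 - cos(81°))
Δλ = 2.4263 × (1 - cos(81°))
Δλ = 2.4263 × 0.8436
Δλ = 2.0468 pm

Percentage change:
(Δλ/λ₀) × 100 = (2.0468/36.2) × 100
= 5.6540%

(Intermediate values are shown rounded; full precision is carried through to the final answer.)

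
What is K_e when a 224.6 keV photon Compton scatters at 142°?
98.8361 keV

By energy conservation: K_e = E_initial - E_final

First find the scattered photon energy:
Initial wavelength: λ = hc/E = 5.5202 pm
Compton shift: Δλ = λ_C(1 - cos(142°)) = 4.3383 pm
Final wavelength: λ' = 5.5202 + 4.3383 = 9.8585 pm
Final photon energy: E' = hc/λ' = 125.7639 keV

Electron kinetic energy:
K_e = E - E' = 224.6000 - 125.7639 = 98.8361 keV

(Intermediate values are shown rounded; full precision is carried through to the final answer.)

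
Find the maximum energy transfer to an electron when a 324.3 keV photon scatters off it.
181.3911 keV

Maximum energy transfer occurs at θ = 180° (backscattering).

Initial photon: E₀ = 324.3 keV → λ₀ = 3.8231 pm

Maximum Compton shift (at 180°):
Δλ_max = 2λ_C = 2 × 2.4263 = 4.8526 pm

Final wavelength:
λ' = 3.8231 + 4.8526 = 8.6758 pm

Minimum photon energy (maximum energy to electron):
E'_min = hc/λ' = 142.9089 keV

Maximum electron kinetic energy:
K_max = E₀ - E'_min = 324.3000 - 142.9089 = 181.3911 keV

(Intermediate values are shown rounded; full precision is carried through to the final answer.)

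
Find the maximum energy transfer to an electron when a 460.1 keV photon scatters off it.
295.8247 keV

Maximum energy transfer occurs at θ = 180° (backscattering).

Initial photon: E₀ = 460.1 keV → λ₀ = 2.6947 pm

Maximum Compton shift (at 180°):
Δλ_max = 2λ_C = 2 × 2.4263 = 4.8526 pm

Final wavelength:
λ' = 2.6947 + 4.8526 = 7.5473 pm

Minimum photon energy (maximum energy to electron):
E'_min = hc/λ' = 164.2753 keV

Maximum electron kinetic energy:
K_max = E₀ - E'_min = 460.1000 - 164.2753 = 295.8247 keV

(Intermediate values are shown rounded; full precision is carried through to the final answer.)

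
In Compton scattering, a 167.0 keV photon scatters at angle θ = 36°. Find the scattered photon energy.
157.1890 keV

First convert energy to wavelength:
λ = hc/E, with hc ≈ 1239.842 keV·pm (i.e. 1239.842 eV·nm)

For E = 167.0 keV = 167000 eV:
λ = 1239.842 keV·pm / 167.0 keV
λ = 7.4242 pm

Calculate the Compton shift:
Δλ = λ_C(1 - cos(36°)) = 2.4263 × 0.1910
Δλ = 0.4634 pm

Final wavelength:
λ' = 7.4242 + 0.4634 = 7.8876 pm

Final energy:
E' = hc/λ' = 1239.842 / 7.8876 = 157.1890 keV

(Intermediate values are shown rounded; full precision is carried through to the final answer.)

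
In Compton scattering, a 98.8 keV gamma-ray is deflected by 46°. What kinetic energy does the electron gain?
5.5077 keV

By energy conservation: K_e = E_initial - E_final

First find the scattered photon energy:
Initial wavelength: λ = hc/E = 12.5490 pm
Compton shift: Δλ = λ_C(1 - cos(46°)) = 0.7409 pm
Final wavelength: λ' = 12.5490 + 0.7409 = 13.2899 pm
Final photon energy: E' = hc/λ' = 93.2923 keV

Electron kinetic energy:
K_e = E - E' = 98.8000 - 93.2923 = 5.5077 keV

(Intermediate values are shown rounded; full precision is carried through to the final answer.)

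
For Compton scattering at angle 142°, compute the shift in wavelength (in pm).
4.3383 pm

Using the Compton scattering formula:
Δλ = λ_C(1 - cos θ)

where λ_C = h/(m_e·c) ≈ 2.4263 pm is the Compton wavelength of an electron.

For θ = 142°:
cos(142°) = -0.7880
1 - cos(142°) = 1.7880

Δλ = 2.4263 × 1.7880
Δλ = 4.3383 pm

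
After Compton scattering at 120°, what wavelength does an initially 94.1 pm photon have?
97.7395 pm

Using the Compton formula: λ' = λ + λ_C(1 − cos θ)

For θ = 120°, cos θ = -1/2 (exact) = -0.5000, so:
1 − cos 120° = 1 − (-1/2) = 1.5000

Δλ = λ_C × 1.5000 = 2.4263 × 1.5000 = 3.6395 pm

λ' = 94.1 + 3.6395 = 97.7395 pm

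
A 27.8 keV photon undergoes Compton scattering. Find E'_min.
25.0720 keV (at θ = 180°)

The scattered photon has minimum energy when its wavelength is maximum, i.e., when the Compton shift Δλ = λ_C(1 − cos θ) is maximum. This occurs at θ = 180° (backscattering), giving Δλ_max = 2λ_C = 4.8526 pm.

Initial wavelength: λ₀ = hc/E₀ = 44.5986 pm
Maximum final wavelength: λ'_max = λ₀ + 2λ_C = 44.5986 + 4.8526 = 49.4513 pm
Minimum final energy: E'_min = hc/λ'_max = 25.0720 keV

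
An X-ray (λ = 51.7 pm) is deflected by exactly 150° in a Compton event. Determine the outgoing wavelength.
56.2276 pm

Using the Compton formula: λ' = λ + λ_C(1 − cos θ)

For θ = 150°, cos θ = -√3/2 (exact) ≈ -0.8660, so:
1 − cos 150° = 1 − (-√3/2) ≈ 1.8660

Δλ = λ_C × 1.8660 = 2.4263 × 1.8660 = 4.5276 pm

λ' = 51.7 + 4.5276 = 56.2276 pm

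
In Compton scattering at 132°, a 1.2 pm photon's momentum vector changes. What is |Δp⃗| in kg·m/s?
6.4350e-22 kg·m/s

Photon momentum magnitude is p = h/λ.

Initial momentum:
p₀ = h/λ = 6.6261e-34/1.2000e-12 = 5.5217e-22 kg·m/s

After scattering:
λ' = λ + Δλ = 1.2 + 4.0498 = 5.2498 pm
p' = h/λ' = 6.6261e-34/5.2498e-12 = 1.2621e-22 kg·m/s

Momentum is a vector; the scattered photon's direction makes angle θ = 132° with the incident direction. The magnitude of the vector change Δp⃗ = p⃗₀ − p⃗' is found from the law of cosines:
|Δp⃗|² = p₀² + p'² − 2p₀p'cos θ
|Δp⃗|² = (5.5217e-22)² + (1.2621e-22)² − 2·5.5217e-22·1.2621e-22·cos(132°)
|Δp⃗| = 6.4350e-22 kg·m/s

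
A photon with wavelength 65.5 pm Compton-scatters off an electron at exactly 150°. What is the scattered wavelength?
70.0276 pm

Using the Compton formula: λ' = λ + λ_C(1 − cos θ)

For θ = 150°, cos θ = -√3/2 (exact) ≈ -0.8660, so:
1 − cos 150° = 1 − (-√3/2) ≈ 1.8660

Δλ = λ_C × 1.8660 = 2.4263 × 1.8660 = 4.5276 pm

λ' = 65.5 + 4.5276 = 70.0276 pm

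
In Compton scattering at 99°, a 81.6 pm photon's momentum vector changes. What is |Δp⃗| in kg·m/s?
1.2145e-23 kg·m/s

Photon momentum magnitude is p = h/λ.

Initial momentum:
p₀ = h/λ = 6.6261e-34/8.1600e-11 = 8.1202e-24 kg·m/s

After scattering:
λ' = λ + Δλ = 81.6 + 2.8059 = 84.4059 pm
p' = h/λ' = 6.6261e-34/8.4406e-11 = 7.8502e-24 kg·m/s

Momentum is a vector; the scattered photon's direction makes angle θ = 99° with the incident direction. The magnitude of the vector change Δp⃗ = p⃗₀ − p⃗' is found from the law of cosines:
|Δp⃗|² = p₀² + p'² − 2p₀p'cos θ
|Δp⃗|² = (8.1202e-24)² + (7.8502e-24)² − 2·8.1202e-24·7.8502e-24·cos(99°)
|Δp⃗| = 1.2145e-23 kg·m/s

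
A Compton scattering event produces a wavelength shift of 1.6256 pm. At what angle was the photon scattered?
70.73°

From the Compton formula Δλ = λ_C(1 - cos θ), we can solve for θ:

cos θ = 1 - Δλ/λ_C

Given:
- Δλ = 1.6256 pm
- λ_C = h/(m_e·c) ≈ 2.42631024 pm

cos θ = 1 - 1.6256/2.42631024
cos θ = 1 - 0.669989
cos θ = 0.330011

θ = arccos(0.330011)
θ = 70.73°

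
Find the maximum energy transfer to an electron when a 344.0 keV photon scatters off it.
197.3913 keV

Maximum energy transfer occurs at θ = 180° (backscattering).

Initial photon: E₀ = 344.0 keV → λ₀ = 3.6042 pm

Maximum Compton shift (at 180°):
Δλ_max = 2λ_C = 2 × 2.4263 = 4.8526 pm

Final wavelength:
λ' = 3.6042 + 4.8526 = 8.4568 pm

Minimum photon energy (maximum energy to electron):
E'_min = hc/λ' = 146.6087 keV

Maximum electron kinetic energy:
K_max = E₀ - E'_min = 344.0000 - 146.6087 = 197.3913 keV

(Intermediate values are shown rounded; full precision is carried through to the final answer.)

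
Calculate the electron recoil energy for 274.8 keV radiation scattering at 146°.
136.2641 keV

By energy conservation: K_e = E_initial - E_final

First find the scattered photon energy:
Initial wavelength: λ = hc/E = 4.5118 pm
Compton shift: Δλ = λ_C(1 - cos(146°)) = 4.4378 pm
Final wavelength: λ' = 4.5118 + 4.4378 = 8.9496 pm
Final photon energy: E' = hc/λ' = 138.5359 keV

Electron kinetic energy:
K_e = E - E' = 274.8000 - 138.5359 = 136.2641 keV

(Intermediate values are shown rounded; full precision is carried through to the final answer.)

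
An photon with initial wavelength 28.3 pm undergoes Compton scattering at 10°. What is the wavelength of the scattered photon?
28.3369 pm

Using the Compton scattering formula:
λ' = λ + Δλ = λ + λ_C(1 - cos θ)

Given:
- Initial wavelength λ = 28.3 pm
- Scattering angle θ = 10°
- Compton wavelength λ_C ≈ 2.4263 pm

Calculate the shift:
Δλ = 2.4263 × (1 - cos(10°))
Δλ = 2.4263 × 0.0152
Δλ = 0.0369 pm

Final wavelength:
λ' = 28.3 + 0.0369 = 28.3369 pm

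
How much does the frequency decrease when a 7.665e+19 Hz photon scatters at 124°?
3.769e+19 Hz (decrease)

Convert frequency to wavelength (c = 299792458 m/s):
λ₀ = c/f₀ = 299792458/7.665e+19 = 3.9111867e-12 m = 3.9112 pm

Calculate Compton shift:
Δλ = λ_C(1 - cos(124°)) = 3.7831 pm

Final wavelength:
λ' = λ₀ + Δλ = 3.9112 + 3.7831 = 7.6943 pm

Final frequency:
f' = c/λ' = 299792458/7.6942724e-12 = 3.8963068e+19 Hz

Frequency shift (decrease):
Δf = f₀ - f' = 7.665e+19 - 3.8963068e+19 = 3.769e+19 Hz

(Intermediate values are shown rounded; full precision is carried through to the final answer.)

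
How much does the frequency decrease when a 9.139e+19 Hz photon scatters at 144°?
5.230e+19 Hz (decrease)

Convert frequency to wavelength (c = 299792458 m/s):
λ₀ = c/f₀ = 299792458/9.139e+19 = 3.2803639e-12 m = 3.2804 pm

Calculate Compton shift:
Δλ = λ_C(1 - cos(144°)) = 4.3892 pm

Final wavelength:
λ' = λ₀ + Δλ = 3.2804 + 4.3892 = 7.6696 pm

Final frequency:
f' = c/λ' = 299792458/7.6696004e-12 = 3.9088407e+19 Hz

Frequency shift (decrease):
Δf = f₀ - f' = 9.139e+19 - 3.9088407e+19 = 5.230e+19 Hz

(Intermediate values are shown rounded; full precision is carried through to the final answer.)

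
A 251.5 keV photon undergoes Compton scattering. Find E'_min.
126.7420 keV (at θ = 180°)

The scattered photon has minimum energy when its wavelength is maximum, i.e., when the Compton shift Δλ = λ_C(1 − cos θ) is maximum. This occurs at θ = 180° (backscattering), giving Δλ_max = 2λ_C = 4.8526 pm.

Initial wavelength: λ₀ = hc/E₀ = 4.9298 pm
Maximum final wavelength: λ'_max = λ₀ + 2λ_C = 4.9298 + 4.8526 = 9.7824 pm
Minimum final energy: E'_min = hc/λ'_max = 126.7420 keV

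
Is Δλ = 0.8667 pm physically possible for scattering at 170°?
No, inconsistent

Calculate the expected shift for θ = 170°:

Δλ_expected = λ_C(1 - cos(170°))
Δλ_expected = 2.4263 × (1 - cos(170°))
Δλ_expected = 2.4263 × 1.9848
Δλ_expected = 4.8158 pm

Given shift: 0.8667 pm
Expected shift: 4.8158 pm
Difference: 3.9491 pm

The values do not match. The given shift corresponds to θ ≈ 50.0°, not 170°.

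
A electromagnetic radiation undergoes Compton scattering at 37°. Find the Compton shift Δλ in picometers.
0.4886 pm

Using the Compton scattering formula:
Δλ = λ_C(1 - cos θ)

where λ_C = h/(m_e·c) ≈ 2.4263 pm is the Compton wavelength of an electron.

For θ = 37°:
cos(37°) = 0.7986
1 - cos(37°) = 0.2014

Δλ = 2.4263 × 0.2014
Δλ = 0.4886 pm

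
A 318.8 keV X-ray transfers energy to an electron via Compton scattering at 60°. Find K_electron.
75.8007 keV

By energy conservation: K_e = E_initial - E_final

First find the scattered photon energy:
Initial wavelength: λ = hc/E = 3.8891 pm
Compton shift: Δλ = λ_C(1 - cos(60°)) = 1.2132 pm
Final wavelength: λ' = 3.8891 + 1.2132 = 5.1022 pm
Final photon energy: E' = hc/λ' = 242.9993 keV

Electron kinetic energy:
K_e = E - E' = 318.8000 - 242.9993 = 75.8007 keV

(Intermediate values are shown rounded; full precision is carried through to the final answer.)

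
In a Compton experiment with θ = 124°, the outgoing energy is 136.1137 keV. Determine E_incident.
232.7999 keV

Convert final energy to wavelength (hc ≈ 1239.842 keV·pm):
λ' = hc/E' = 1239.842 / 136.1137 = 9.1089 pm

Calculate the Compton shift:
Δλ = λ_C(1 - cos(124°))
Δλ = 2.4263 × (1 - cos(124°))
Δλ = 3.7831 pm

Initial wavelength:
λ = λ' - Δλ = 9.1089 - 3.7831 = 5.3258 pm

Initial energy:
E = hc/λ = 1239.842 / 5.3258 = 232.7999 keV

(Intermediate values are shown rounded; full precision is carried through to the final answer.)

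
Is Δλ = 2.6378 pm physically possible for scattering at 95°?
Yes, consistent

Calculate the expected shift for θ = 95°:

Δλ_expected = λ_C(1 - cos(95°))
Δλ_expected = 2.4263 × (1 - cos(95°))
Δλ_expected = 2.4263 × 1.0872
Δλ_expected = 2.6378 pm

Given shift: 2.6378 pm
Expected shift: 2.6378 pm
Difference: 0.0000 pm

The values match. This is consistent with Compton scattering at the stated angle.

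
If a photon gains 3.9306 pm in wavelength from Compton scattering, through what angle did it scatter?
128.32°

From the Compton formula Δλ = λ_C(1 - cos θ), we can solve for θ:

cos θ = 1 - Δλ/λ_C

Given:
- Δλ = 3.9306 pm
- λ_C = h/(m_e·c) ≈ 2.42631024 pm

cos θ = 1 - 3.9306/2.42631024
cos θ = 1 - 1.619991
cos θ = -0.619991

θ = arccos(-0.619991)
θ = 128.32°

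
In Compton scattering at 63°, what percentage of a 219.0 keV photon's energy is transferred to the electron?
0.1896 (or 18.96%)

Calculate initial and final photon energies:

Initial: E₀ = 219.0 keV → λ₀ = 5.6614 pm
Compton shift: Δλ = 1.3248 pm
Final wavelength: λ' = 6.9862 pm
Final energy: E' = 177.4710 keV

Fractional energy loss:
(E₀ - E')/E₀ = (219.0000 - 177.4710)/219.0000
= 41.5290/219.0000
= 0.1896
= 18.96%

(Intermediate values are shown rounded; full precision is carried through to the final answer.)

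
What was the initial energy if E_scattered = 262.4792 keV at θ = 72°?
406.9001 keV

Convert final energy to wavelength (hc ≈ 1239.842 keV·pm):
λ' = hc/E' = 1239.842 / 262.4792 = 4.7236 pm

Calculate the Compton shift:
Δλ = λ_C(1 - cos(72°))
Δλ = 2.4263 × (1 - cos(72°))
Δλ = 1.6765 pm

Initial wavelength:
λ = λ' - Δλ = 4.7236 - 1.6765 = 3.0470 pm

Initial energy:
E = hc/λ = 1239.842 / 3.0470 = 406.9001 keV

(Intermediate values are shown rounded; full precision is carried through to the final answer.)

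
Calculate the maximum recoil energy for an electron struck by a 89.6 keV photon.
23.2633 keV

Maximum energy transfer occurs at θ = 180° (backscattering).

Initial photon: E₀ = 89.6 keV → λ₀ = 13.8375 pm

Maximum Compton shift (at 180°):
Δλ_max = 2λ_C = 2 × 2.4263 = 4.8526 pm

Final wavelength:
λ' = 13.8375 + 4.8526 = 18.6901 pm

Minimum photon energy (maximum energy to electron):
E'_min = hc/λ' = 66.3367 keV

Maximum electron kinetic energy:
K_max = E₀ - E'_min = 89.6000 - 66.3367 = 23.2633 keV

(Intermediate values are shown rounded; full precision is carried through to the final answer.)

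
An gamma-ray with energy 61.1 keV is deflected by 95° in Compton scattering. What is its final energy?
54.0712 keV

First convert energy to wavelength:
λ = hc/E, with hc ≈ 1239.842 keV·pm (i.e. 1239.842 eV·nm)

For E = 61.1 keV = 61100 eV:
λ = 1239.842 keV·pm / 61.1 keV
λ = 20.2920 pm

Calculate the Compton shift:
Δλ = λ_C(1 - cos(95°)) = 2.4263 × 1.0872
Δλ = 2.6378 pm

Final wavelength:
λ' = 20.2920 + 2.6378 = 22.9298 pm

Final energy:
E' = hc/λ' = 1239.842 / 22.9298 = 54.0712 keV

(Intermediate values are shown rounded; full precision is carried through to the final answer.)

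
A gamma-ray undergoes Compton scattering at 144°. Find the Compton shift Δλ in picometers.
4.3892 pm

Using the Compton scattering formula:
Δλ = λ_C(1 - cos θ)

where λ_C = h/(m_e·c) ≈ 2.4263 pm is the Compton wavelength of an electron.

For θ = 144°:
cos(144°) = -0.8090
1 - cos(144°) = 1.8090

Δλ = 2.4263 × 1.8090
Δλ = 4.3892 pm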